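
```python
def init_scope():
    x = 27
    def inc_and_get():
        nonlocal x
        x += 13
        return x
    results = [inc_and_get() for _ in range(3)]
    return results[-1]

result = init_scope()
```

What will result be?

Step 1: x = 27.
Step 2: Three calls to inc_and_get(), each adding 13.
Step 3: Last value = 27 + 13 * 3 = 66

The answer is 66.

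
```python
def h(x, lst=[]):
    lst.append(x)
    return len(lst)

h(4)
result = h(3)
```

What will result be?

Step 1: Mutable default list persists between calls.
Step 2: First call: lst = [4], len = 1. Second call: lst = [4, 3], len = 2.
Step 3: result = 2

The answer is 2.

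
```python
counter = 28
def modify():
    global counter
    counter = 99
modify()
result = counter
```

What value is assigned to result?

Step 1: counter = 28 globally.
Step 2: modify() declares global counter and sets it to 99.
Step 3: After modify(), global counter = 99. result = 99

The answer is 99.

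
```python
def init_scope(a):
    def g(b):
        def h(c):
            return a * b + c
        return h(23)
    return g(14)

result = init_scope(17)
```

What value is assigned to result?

Step 1: a = 17, b = 14, c = 23.
Step 2: h() computes a * b + c = 17 * 14 + 23 = 261.
Step 3: result = 261

The answer is 261.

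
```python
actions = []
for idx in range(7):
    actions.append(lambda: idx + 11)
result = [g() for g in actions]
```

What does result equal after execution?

Step 1: All lambdas capture idx by reference. After the loop, idx = 6.
Step 2: Each call returns 6 + 11 = 17.
Step 3: result = [17, 17, 17, 17, 17, 17, 17]

The answer is [17, 17, 17, 17, 17, 17, 17].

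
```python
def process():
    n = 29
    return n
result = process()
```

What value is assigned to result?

Step 1: process() defines n = 29 in its local scope.
Step 2: return n finds the local variable n = 29.
Step 3: result = 29

The answer is 29.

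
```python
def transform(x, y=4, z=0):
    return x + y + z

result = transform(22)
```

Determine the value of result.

Step 1: transform(22) uses defaults y = 4, z = 0.
Step 2: Returns 22 + 4 + 0 = 26.
Step 3: result = 26

The answer is 26.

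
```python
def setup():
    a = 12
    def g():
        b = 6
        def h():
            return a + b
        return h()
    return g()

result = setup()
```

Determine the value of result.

Step 1: setup() defines a = 12. g() defines b = 6.
Step 2: h() accesses both from enclosing scopes: a = 12, b = 6.
Step 3: result = 12 + 6 = 18

The answer is 18.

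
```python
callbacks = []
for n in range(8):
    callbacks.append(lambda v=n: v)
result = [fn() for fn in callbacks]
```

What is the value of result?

Step 1: Default arg v=n captures n at each iteration.
Step 2: Each lambda has its own default: 0, 1, ..., 7.
Step 3: result = [0, 1, 2, 3, 4, 5, 6, 7]

The answer is [0, 1, 2, 3, 4, 5, 6, 7].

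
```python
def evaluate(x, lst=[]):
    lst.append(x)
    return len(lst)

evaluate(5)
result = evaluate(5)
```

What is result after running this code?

Step 1: Mutable default list persists between calls.
Step 2: First call: lst = [5], len = 1. Second call: lst = [5, 5], len = 2.
Step 3: result = 2

The answer is 2.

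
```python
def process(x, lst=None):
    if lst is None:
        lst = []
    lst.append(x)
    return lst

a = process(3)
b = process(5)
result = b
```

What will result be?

Step 1: None default with guard creates a NEW list each call.
Step 2: a = [3] (fresh list). b = [5] (another fresh list).
Step 3: result = [5] (this is the fix for mutable default)

The answer is [5].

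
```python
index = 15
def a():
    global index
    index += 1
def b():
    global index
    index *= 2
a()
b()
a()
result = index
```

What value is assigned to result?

Step 1: index = 15.
Step 2: a(): index = 15 + 1 = 16.
Step 3: b(): index = 16 * 2 = 32.
Step 4: a(): index = 32 + 1 = 33

The answer is 33.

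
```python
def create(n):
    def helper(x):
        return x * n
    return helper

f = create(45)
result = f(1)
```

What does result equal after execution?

Step 1: create(45) creates a closure capturing n = 45.
Step 2: f(1) computes 1 * 45 = 45.
Step 3: result = 45

The answer is 45.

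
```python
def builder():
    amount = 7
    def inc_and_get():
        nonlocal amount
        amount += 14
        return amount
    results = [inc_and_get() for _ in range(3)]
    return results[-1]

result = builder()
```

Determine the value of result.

Step 1: amount = 7.
Step 2: Three calls to inc_and_get(), each adding 14.
Step 3: Last value = 7 + 14 * 3 = 49

The answer is 49.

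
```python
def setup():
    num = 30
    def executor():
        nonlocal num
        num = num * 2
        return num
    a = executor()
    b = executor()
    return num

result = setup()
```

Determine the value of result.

Step 1: num starts at 30.
Step 2: First executor(): num = 30 * 2 = 60.
Step 3: Second executor(): num = 60 * 2 = 120.
Step 4: result = 120

The answer is 120.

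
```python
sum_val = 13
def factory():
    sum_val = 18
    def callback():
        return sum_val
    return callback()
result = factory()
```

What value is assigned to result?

Step 1: sum_val = 13 globally, but factory() defines sum_val = 18 locally.
Step 2: callback() looks up sum_val. Not in local scope, so checks enclosing scope (factory) and finds sum_val = 18.
Step 3: result = 18

The answer is 18.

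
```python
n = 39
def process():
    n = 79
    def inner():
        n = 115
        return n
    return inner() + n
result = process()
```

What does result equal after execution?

Step 1: process() has local n = 79. inner() has local n = 115.
Step 2: inner() returns its local n = 115.
Step 3: process() returns 115 + its own n (79) = 194

The answer is 194.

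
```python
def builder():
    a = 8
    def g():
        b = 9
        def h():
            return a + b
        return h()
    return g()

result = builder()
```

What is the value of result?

Step 1: builder() defines a = 8. g() defines b = 9.
Step 2: h() accesses both from enclosing scopes: a = 8, b = 9.
Step 3: result = 8 + 9 = 17

The answer is 17.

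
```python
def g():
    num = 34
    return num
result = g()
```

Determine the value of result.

Step 1: g() defines num = 34 in its local scope.
Step 2: return num finds the local variable num = 34.
Step 3: result = 34

The answer is 34.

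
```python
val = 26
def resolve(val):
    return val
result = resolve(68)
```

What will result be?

Step 1: Global val = 26.
Step 2: resolve(68) takes parameter val = 68, which shadows the global.
Step 3: result = 68

The answer is 68.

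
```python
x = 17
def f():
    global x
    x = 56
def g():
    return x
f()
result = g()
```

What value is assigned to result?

Step 1: x = 17.
Step 2: f() sets global x = 56.
Step 3: g() reads global x = 56. result = 56

The answer is 56.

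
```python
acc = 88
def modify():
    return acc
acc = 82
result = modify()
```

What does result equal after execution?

Step 1: acc is first set to 88, then reassigned to 82.
Step 2: modify() is called after the reassignment, so it looks up the current global acc = 82.
Step 3: result = 82

The answer is 82.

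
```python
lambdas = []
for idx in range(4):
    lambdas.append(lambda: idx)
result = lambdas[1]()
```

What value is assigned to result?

Step 1: The loop creates 4 lambdas, all referencing the same variable idx.
Step 2: After the loop, idx = 3 (final value).
Step 3: lambdas[1]() looks up idx at call time and finds 3. This is the late binding gotcha. result = 3

The answer is 3.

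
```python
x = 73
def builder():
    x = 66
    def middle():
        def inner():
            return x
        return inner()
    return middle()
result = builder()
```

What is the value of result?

Step 1: builder() defines x = 66. middle() and inner() have no local x.
Step 2: inner() checks local (none), enclosing middle() (none), enclosing builder() and finds x = 66.
Step 3: result = 66

The answer is 66.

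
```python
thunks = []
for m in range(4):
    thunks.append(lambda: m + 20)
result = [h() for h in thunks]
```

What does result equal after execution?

Step 1: All lambdas capture m by reference. After the loop, m = 3.
Step 2: Each call returns 3 + 20 = 23.
Step 3: result = [23, 23, 23, 23]

The answer is [23, 23, 23, 23].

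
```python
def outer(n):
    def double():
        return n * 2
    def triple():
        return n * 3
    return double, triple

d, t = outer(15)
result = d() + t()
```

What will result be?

Step 1: Both closures capture the same n = 15.
Step 2: d() = 15 * 2 = 30, t() = 15 * 3 = 45.
Step 3: result = 30 + 45 = 75

The answer is 75.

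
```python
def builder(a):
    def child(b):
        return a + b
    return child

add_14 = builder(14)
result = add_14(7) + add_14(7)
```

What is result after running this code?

Step 1: add_14 captures a = 14.
Step 2: add_14(7) = 14 + 7 = 21, called twice.
Step 3: result = 21 + 21 = 42

The answer is 42.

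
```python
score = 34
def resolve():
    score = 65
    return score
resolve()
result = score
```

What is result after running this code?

Step 1: score = 34 globally.
Step 2: resolve() creates a LOCAL score = 65 (no global keyword!).
Step 3: The global score is unchanged. result = 34

The answer is 34.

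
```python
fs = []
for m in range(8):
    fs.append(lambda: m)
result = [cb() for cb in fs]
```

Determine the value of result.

Step 1: All 8 lambdas share the same variable m.
Step 2: After the loop, m = 7.
Step 3: Each call returns 7. result = [7, 7, 7, 7, 7, 7, 7, 7]

The answer is [7, 7, 7, 7, 7, 7, 7, 7].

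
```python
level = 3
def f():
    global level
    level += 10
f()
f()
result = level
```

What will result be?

Step 1: level = 3.
Step 2: First f(): level = 3 + 10 = 13.
Step 3: Second f(): level = 13 + 10 = 23. result = 23

The answer is 23.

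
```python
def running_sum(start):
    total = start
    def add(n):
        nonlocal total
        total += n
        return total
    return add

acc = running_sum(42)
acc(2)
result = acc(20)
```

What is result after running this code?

Step 1: running_sum(42) creates closure with total = 42.
Step 2: First acc(2): total = 42 + 2 = 44.
Step 3: Second acc(20): total = 44 + 20 = 64. result = 64

The answer is 64.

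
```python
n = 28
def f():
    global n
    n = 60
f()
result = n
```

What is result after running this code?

Step 1: n = 28 globally.
Step 2: f() declares global n and sets it to 60.
Step 3: After f(), global n = 60. result = 60

The answer is 60.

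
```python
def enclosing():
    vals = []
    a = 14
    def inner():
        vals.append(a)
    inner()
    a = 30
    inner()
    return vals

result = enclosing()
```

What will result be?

Step 1: a = 14. inner() appends current a to vals.
Step 2: First inner(): appends 14. Then a = 30.
Step 3: Second inner(): appends 30 (closure sees updated a). result = [14, 30]

The answer is [14, 30].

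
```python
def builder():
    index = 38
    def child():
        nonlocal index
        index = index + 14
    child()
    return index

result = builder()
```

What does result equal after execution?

Step 1: builder() sets index = 38.
Step 2: child() uses nonlocal to modify index in builder's scope: index = 38 + 14 = 52.
Step 3: builder() returns the modified index = 52

The answer is 52.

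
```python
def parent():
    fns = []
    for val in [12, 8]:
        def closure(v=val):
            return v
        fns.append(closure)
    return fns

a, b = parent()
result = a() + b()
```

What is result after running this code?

Step 1: Default argument v=val captures val at each iteration.
Step 2: a() returns 12 (captured at first iteration), b() returns 8 (captured at second).
Step 3: result = 12 + 8 = 20

The answer is 20.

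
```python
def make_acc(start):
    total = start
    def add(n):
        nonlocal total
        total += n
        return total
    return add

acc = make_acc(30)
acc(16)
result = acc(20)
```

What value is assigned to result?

Step 1: make_acc(30) creates closure with total = 30.
Step 2: First acc(16): total = 30 + 16 = 46.
Step 3: Second acc(20): total = 46 + 20 = 66. result = 66

The answer is 66.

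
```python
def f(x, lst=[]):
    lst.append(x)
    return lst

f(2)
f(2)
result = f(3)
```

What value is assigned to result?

Step 1: Mutable default argument gotcha! The list [] is created once.
Step 2: Each call appends to the SAME list: [2], [2, 2], [2, 2, 3].
Step 3: result = [2, 2, 3]

The answer is [2, 2, 3].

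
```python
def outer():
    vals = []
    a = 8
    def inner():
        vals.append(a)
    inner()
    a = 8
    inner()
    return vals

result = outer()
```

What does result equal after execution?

Step 1: a = 8. inner() appends current a to vals.
Step 2: First inner(): appends 8. Then a = 8.
Step 3: Second inner(): appends 8 (closure sees updated a). result = [8, 8]

The answer is [8, 8].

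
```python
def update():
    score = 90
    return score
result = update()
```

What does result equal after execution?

Step 1: update() defines score = 90 in its local scope.
Step 2: return score finds the local variable score = 90.
Step 3: result = 90

The answer is 90.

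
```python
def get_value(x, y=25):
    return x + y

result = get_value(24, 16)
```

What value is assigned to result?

Step 1: get_value(24, 16) overrides default y with 16.
Step 2: Returns 24 + 16 = 40.
Step 3: result = 40

The answer is 40.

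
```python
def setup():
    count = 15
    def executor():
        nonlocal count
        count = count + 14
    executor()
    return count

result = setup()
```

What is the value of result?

Step 1: setup() sets count = 15.
Step 2: executor() uses nonlocal to modify count in setup's scope: count = 15 + 14 = 29.
Step 3: setup() returns the modified count = 29

The answer is 29.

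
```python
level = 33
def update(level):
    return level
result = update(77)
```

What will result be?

Step 1: Global level = 33.
Step 2: update(77) takes parameter level = 77, which shadows the global.
Step 3: result = 77

The answer is 77.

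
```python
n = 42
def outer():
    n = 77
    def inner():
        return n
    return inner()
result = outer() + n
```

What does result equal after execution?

Step 1: Global n = 42. outer() shadows with n = 77.
Step 2: inner() returns enclosing n = 77. outer() = 77.
Step 3: result = 77 + global n (42) = 119

The answer is 119.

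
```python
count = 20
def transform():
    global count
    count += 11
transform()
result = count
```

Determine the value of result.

Step 1: count = 20 globally.
Step 2: transform() modifies global count: count += 11 = 31.
Step 3: result = 31

The answer is 31.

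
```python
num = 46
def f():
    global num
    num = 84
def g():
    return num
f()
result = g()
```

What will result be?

Step 1: num = 46.
Step 2: f() sets global num = 84.
Step 3: g() reads global num = 84. result = 84

The answer is 84.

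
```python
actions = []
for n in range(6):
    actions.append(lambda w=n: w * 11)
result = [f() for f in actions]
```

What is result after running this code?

Step 1: Default arg w=n captures n at each iteration.
Step 2: actions[k] has w defaulting to k, returns k * 11.
Step 3: result = [0, 11, 22, 33, 44, 55]

The answer is [0, 11, 22, 33, 44, 55].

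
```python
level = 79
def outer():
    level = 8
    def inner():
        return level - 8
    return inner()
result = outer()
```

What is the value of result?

Step 1: outer() shadows global level with level = 8.
Step 2: inner() finds level = 8 in enclosing scope, computes 8 - 8 = 0.
Step 3: result = 0

The answer is 0.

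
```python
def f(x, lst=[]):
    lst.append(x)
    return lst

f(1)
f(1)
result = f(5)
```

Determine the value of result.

Step 1: Mutable default argument gotcha! The list [] is created once.
Step 2: Each call appends to the SAME list: [1], [1, 1], [1, 1, 5].
Step 3: result = [1, 1, 5]

The answer is [1, 1, 5].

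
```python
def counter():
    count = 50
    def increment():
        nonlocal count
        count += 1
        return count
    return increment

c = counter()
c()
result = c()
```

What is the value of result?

Step 1: counter() creates closure with count = 50.
Step 2: Each c() call increments count via nonlocal. After 2 calls: 50 + 2 = 52.
Step 3: result = 52

The answer is 52.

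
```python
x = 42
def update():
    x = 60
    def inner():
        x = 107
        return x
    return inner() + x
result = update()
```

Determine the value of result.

Step 1: update() has local x = 60. inner() has local x = 107.
Step 2: inner() returns its local x = 107.
Step 3: update() returns 107 + its own x (60) = 167

The answer is 167.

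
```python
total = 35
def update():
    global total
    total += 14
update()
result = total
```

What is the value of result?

Step 1: total = 35 globally.
Step 2: update() modifies global total: total += 14 = 49.
Step 3: result = 49

The answer is 49.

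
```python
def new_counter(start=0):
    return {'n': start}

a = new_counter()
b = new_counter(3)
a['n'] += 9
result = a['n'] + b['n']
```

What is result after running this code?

Step 1: new_counter() returns a new dict each call (immutable default 0).
Step 2: a = {'n': 0}, b = {'n': 3}.
Step 3: a['n'] += 9 = 9. result = 9 + 3 = 12

The answer is 12.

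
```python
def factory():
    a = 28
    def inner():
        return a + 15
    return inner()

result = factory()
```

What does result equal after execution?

Step 1: factory() defines a = 28.
Step 2: inner() reads a = 28 from enclosing scope, returns 28 + 15 = 43.
Step 3: result = 43

The answer is 43.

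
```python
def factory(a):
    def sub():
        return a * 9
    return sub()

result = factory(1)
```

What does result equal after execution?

Step 1: factory(1) binds parameter a = 1.
Step 2: sub() accesses a = 1 from enclosing scope.
Step 3: result = 1 * 9 = 9

The answer is 9.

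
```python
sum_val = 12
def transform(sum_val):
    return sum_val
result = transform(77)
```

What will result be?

Step 1: Global sum_val = 12.
Step 2: transform(77) takes parameter sum_val = 77, which shadows the global.
Step 3: result = 77

The answer is 77.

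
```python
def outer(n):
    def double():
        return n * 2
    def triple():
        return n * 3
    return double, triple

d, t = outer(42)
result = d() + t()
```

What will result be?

Step 1: Both closures capture the same n = 42.
Step 2: d() = 42 * 2 = 84, t() = 42 * 3 = 126.
Step 3: result = 84 + 126 = 210

The answer is 210.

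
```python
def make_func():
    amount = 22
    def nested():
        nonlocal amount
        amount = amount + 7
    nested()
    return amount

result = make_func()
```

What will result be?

Step 1: make_func() sets amount = 22.
Step 2: nested() uses nonlocal to modify amount in make_func's scope: amount = 22 + 7 = 29.
Step 3: make_func() returns the modified amount = 29

The answer is 29.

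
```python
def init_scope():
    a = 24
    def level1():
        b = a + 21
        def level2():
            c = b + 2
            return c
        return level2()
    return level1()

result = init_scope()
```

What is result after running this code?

Step 1: a = 24. b = a + 21 = 45.
Step 2: c = b + 2 = 45 + 2 = 47.
Step 3: result = 47

The answer is 47.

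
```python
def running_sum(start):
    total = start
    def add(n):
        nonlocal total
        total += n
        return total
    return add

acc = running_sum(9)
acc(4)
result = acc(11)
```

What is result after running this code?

Step 1: running_sum(9) creates closure with total = 9.
Step 2: First acc(4): total = 9 + 4 = 13.
Step 3: Second acc(11): total = 13 + 11 = 24. result = 24

The answer is 24.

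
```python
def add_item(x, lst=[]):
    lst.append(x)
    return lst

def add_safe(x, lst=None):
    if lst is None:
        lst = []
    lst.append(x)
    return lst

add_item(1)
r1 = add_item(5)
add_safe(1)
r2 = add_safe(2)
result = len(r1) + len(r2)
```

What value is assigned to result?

Step 1: add_item shares mutable default: after 2 calls, lst = [1, 5], len = 2.
Step 2: add_safe creates fresh list each time: r2 = [2], len = 1.
Step 3: result = 2 + 1 = 3

The answer is 3.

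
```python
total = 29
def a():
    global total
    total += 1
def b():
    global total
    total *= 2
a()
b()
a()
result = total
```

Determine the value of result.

Step 1: total = 29.
Step 2: a(): total = 29 + 1 = 30.
Step 3: b(): total = 30 * 2 = 60.
Step 4: a(): total = 60 + 1 = 61

The answer is 61.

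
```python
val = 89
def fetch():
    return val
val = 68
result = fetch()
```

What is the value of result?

Step 1: val is first set to 89, then reassigned to 68.
Step 2: fetch() is called after the reassignment, so it looks up the current global val = 68.
Step 3: result = 68

The answer is 68.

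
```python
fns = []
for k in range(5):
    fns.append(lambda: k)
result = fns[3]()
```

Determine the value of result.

Step 1: The loop creates 5 lambdas, all referencing the same variable k.
Step 2: After the loop, k = 4 (final value).
Step 3: fns[3]() looks up k at call time and finds 4. This is the late binding gotcha. result = 4

The answer is 4.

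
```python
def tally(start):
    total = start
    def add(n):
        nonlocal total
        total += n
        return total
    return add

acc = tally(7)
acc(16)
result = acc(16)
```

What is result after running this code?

Step 1: tally(7) creates closure with total = 7.
Step 2: First acc(16): total = 7 + 16 = 23.
Step 3: Second acc(16): total = 23 + 16 = 39. result = 39

The answer is 39.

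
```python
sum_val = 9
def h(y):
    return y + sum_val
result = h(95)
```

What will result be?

Step 1: sum_val = 9 is defined globally.
Step 2: h(95) uses parameter y = 95 and looks up sum_val from global scope = 9.
Step 3: result = 95 + 9 = 104

The answer is 104.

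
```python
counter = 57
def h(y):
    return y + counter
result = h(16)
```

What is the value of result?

Step 1: counter = 57 is defined globally.
Step 2: h(16) uses parameter y = 16 and looks up counter from global scope = 57.
Step 3: result = 16 + 57 = 73

The answer is 73.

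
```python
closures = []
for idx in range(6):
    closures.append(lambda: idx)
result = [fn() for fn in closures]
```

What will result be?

Step 1: All 6 lambdas share the same variable idx.
Step 2: After the loop, idx = 5.
Step 3: Each call returns 5. result = [5, 5, 5, 5, 5, 5]

The answer is [5, 5, 5, 5, 5, 5].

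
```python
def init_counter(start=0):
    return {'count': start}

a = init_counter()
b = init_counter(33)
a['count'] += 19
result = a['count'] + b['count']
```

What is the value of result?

Step 1: init_counter() returns a new dict each call (immutable default 0).
Step 2: a = {'count': 0}, b = {'count': 33}.
Step 3: a['count'] += 19 = 19. result = 19 + 33 = 52

The answer is 52.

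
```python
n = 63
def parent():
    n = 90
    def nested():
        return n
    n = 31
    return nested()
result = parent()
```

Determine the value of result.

Step 1: parent() sets n = 90, then later n = 31.
Step 2: nested() is called after n is reassigned to 31. Closures capture variables by reference, not by value.
Step 3: result = 31

The answer is 31.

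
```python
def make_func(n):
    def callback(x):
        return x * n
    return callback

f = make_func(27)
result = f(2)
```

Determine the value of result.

Step 1: make_func(27) creates a closure capturing n = 27.
Step 2: f(2) computes 2 * 27 = 54.
Step 3: result = 54

The answer is 54.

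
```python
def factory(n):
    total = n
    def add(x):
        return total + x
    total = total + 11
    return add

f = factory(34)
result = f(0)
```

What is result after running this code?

Step 1: factory(34) sets total = 34, then total = 34 + 11 = 45.
Step 2: Closures capture by reference, so add sees total = 45.
Step 3: f(0) returns 45 + 0 = 45

The answer is 45.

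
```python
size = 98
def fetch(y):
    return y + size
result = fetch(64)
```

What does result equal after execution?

Step 1: size = 98 is defined globally.
Step 2: fetch(64) uses parameter y = 64 and looks up size from global scope = 98.
Step 3: result = 64 + 98 = 162

The answer is 162.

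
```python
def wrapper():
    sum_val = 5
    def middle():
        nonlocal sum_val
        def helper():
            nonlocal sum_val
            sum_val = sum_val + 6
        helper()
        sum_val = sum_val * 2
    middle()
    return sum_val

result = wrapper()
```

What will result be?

Step 1: sum_val = 5.
Step 2: helper() adds 6: sum_val = 5 + 6 = 11.
Step 3: middle() doubles: sum_val = 11 * 2 = 22.
Step 4: result = 22

The answer is 22.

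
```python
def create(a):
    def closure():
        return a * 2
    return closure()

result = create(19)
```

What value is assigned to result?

Step 1: create(19) binds parameter a = 19.
Step 2: closure() accesses a = 19 from enclosing scope.
Step 3: result = 19 * 2 = 38

The answer is 38.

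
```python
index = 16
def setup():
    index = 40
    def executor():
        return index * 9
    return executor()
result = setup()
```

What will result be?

Step 1: setup() shadows global index with index = 40.
Step 2: executor() finds index = 40 in enclosing scope, computes 40 * 9 = 360.
Step 3: result = 360

The answer is 360.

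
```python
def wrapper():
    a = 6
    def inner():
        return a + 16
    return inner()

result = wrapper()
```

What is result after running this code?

Step 1: wrapper() defines a = 6.
Step 2: inner() reads a = 6 from enclosing scope, returns 6 + 16 = 22.
Step 3: result = 22

The answer is 22.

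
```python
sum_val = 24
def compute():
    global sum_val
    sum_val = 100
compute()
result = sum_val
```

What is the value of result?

Step 1: sum_val = 24 globally.
Step 2: compute() declares global sum_val and sets it to 100.
Step 3: After compute(), global sum_val = 100. result = 100

The answer is 100.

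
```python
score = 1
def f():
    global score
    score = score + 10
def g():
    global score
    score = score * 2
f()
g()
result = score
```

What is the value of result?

Step 1: score = 1.
Step 2: f() adds 10: score = 1 + 10 = 11.
Step 3: g() doubles: score = 11 * 2 = 22.
Step 4: result = 22

The answer is 22.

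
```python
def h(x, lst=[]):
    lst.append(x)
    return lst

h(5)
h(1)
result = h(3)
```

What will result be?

Step 1: Mutable default argument gotcha! The list [] is created once.
Step 2: Each call appends to the SAME list: [5], [5, 1], [5, 1, 3].
Step 3: result = [5, 1, 3]

The answer is [5, 1, 3].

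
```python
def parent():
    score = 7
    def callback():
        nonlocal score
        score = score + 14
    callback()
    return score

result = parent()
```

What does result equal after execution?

Step 1: parent() sets score = 7.
Step 2: callback() uses nonlocal to modify score in parent's scope: score = 7 + 14 = 21.
Step 3: parent() returns the modified score = 21

The answer is 21.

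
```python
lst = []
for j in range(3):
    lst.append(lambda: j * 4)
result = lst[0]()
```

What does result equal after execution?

Step 1: All lambdas reference the same variable j (late binding).
Step 2: After the loop, j = 2. Every lambda returns j * 4.
Step 3: lst[0]() = 2 * 4 = 8

The answer is 8.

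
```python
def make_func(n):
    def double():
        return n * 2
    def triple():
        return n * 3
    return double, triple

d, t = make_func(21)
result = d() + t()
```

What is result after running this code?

Step 1: Both closures capture the same n = 21.
Step 2: d() = 21 * 2 = 42, t() = 21 * 3 = 63.
Step 3: result = 42 + 63 = 105

The answer is 105.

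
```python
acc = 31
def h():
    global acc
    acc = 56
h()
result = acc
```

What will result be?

Step 1: acc = 31 globally.
Step 2: h() declares global acc and sets it to 56.
Step 3: After h(), global acc = 56. result = 56

The answer is 56.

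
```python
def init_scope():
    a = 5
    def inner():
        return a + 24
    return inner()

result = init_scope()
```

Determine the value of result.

Step 1: init_scope() defines a = 5.
Step 2: inner() reads a = 5 from enclosing scope, returns 5 + 24 = 29.
Step 3: result = 29

The answer is 29.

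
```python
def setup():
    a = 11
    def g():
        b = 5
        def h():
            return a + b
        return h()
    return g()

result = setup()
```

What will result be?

Step 1: setup() defines a = 11. g() defines b = 5.
Step 2: h() accesses both from enclosing scopes: a = 11, b = 5.
Step 3: result = 11 + 5 = 16

The answer is 16.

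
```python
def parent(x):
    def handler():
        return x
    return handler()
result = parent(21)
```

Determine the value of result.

Step 1: parent(21) binds parameter x = 21.
Step 2: handler() looks up x in enclosing scope and finds the parameter x = 21.
Step 3: result = 21

The answer is 21.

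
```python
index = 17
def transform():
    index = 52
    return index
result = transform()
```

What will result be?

Step 1: Global index = 17.
Step 2: transform() creates local index = 52, shadowing the global.
Step 3: Returns local index = 52. result = 52

The answer is 52.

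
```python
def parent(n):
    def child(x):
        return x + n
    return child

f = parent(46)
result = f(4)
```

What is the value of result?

Step 1: parent(46) creates a closure that captures n = 46.
Step 2: f(4) calls the closure with x = 4, returning 4 + 46 = 50.
Step 3: result = 50

The answer is 50.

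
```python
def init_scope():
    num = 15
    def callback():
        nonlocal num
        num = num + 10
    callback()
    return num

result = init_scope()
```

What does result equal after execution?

Step 1: init_scope() sets num = 15.
Step 2: callback() uses nonlocal to modify num in init_scope's scope: num = 15 + 10 = 25.
Step 3: init_scope() returns the modified num = 25

The answer is 25.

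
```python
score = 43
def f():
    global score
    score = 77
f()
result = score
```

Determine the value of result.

Step 1: score = 43 globally.
Step 2: f() declares global score and sets it to 77.
Step 3: After f(), global score = 77. result = 77

The answer is 77.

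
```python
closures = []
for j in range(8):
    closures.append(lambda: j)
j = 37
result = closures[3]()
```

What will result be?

Step 1: Lambdas capture the variable j by reference, not by value.
Step 2: After the loop, j is reassigned to 37.
Step 3: closures[3]() looks up the current j = 37. result = 37

The answer is 37.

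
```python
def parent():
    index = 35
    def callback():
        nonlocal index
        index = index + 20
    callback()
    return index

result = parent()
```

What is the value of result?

Step 1: parent() sets index = 35.
Step 2: callback() uses nonlocal to modify index in parent's scope: index = 35 + 20 = 55.
Step 3: parent() returns the modified index = 55

The answer is 55.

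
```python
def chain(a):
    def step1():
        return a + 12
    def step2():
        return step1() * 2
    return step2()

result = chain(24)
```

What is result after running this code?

Step 1: chain(24) captures a = 24.
Step 2: step2() calls step1() which returns 24 + 12 = 36.
Step 3: step2() returns 36 * 2 = 72

The answer is 72.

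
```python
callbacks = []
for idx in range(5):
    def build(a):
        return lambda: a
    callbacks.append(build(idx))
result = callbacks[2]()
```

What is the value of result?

Step 1: build(idx) creates a new scope capturing a = idx at call time.
Step 2: callbacks[2] = build(2), so its lambda captures a = 2.
Step 3: result = 2 (closure factory fixes late binding)

The answer is 2.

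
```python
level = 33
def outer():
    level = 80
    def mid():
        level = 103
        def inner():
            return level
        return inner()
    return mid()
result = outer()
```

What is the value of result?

Step 1: Three levels of shadowing: global 33, outer 80, mid 103.
Step 2: inner() finds level = 103 in enclosing mid() scope.
Step 3: result = 103

The answer is 103.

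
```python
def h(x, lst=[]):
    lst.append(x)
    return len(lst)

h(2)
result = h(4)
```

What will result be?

Step 1: Mutable default list persists between calls.
Step 2: First call: lst = [2], len = 1. Second call: lst = [2, 4], len = 2.
Step 3: result = 2

The answer is 2.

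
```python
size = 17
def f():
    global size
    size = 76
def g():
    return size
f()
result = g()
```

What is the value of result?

Step 1: size = 17.
Step 2: f() sets global size = 76.
Step 3: g() reads global size = 76. result = 76

The answer is 76.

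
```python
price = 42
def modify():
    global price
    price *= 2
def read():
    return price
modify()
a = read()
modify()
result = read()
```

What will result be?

Step 1: price = 42.
Step 2: First modify(): price = 42 * 2 = 84.
Step 3: Second modify(): price = 84 * 2 = 168.
Step 4: read() returns 168

The answer is 168.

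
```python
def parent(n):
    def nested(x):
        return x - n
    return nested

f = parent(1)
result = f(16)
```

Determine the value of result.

Step 1: parent(1) creates a closure capturing n = 1.
Step 2: f(16) computes 16 - 1 = 15.
Step 3: result = 15

The answer is 15.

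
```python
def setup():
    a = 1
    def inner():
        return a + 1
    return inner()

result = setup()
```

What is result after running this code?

Step 1: setup() defines a = 1.
Step 2: inner() reads a = 1 from enclosing scope, returns 1 + 1 = 2.
Step 3: result = 2

The answer is 2.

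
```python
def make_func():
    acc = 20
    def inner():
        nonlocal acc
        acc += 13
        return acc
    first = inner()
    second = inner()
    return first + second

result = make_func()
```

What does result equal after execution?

Step 1: acc starts at 20.
Step 2: First call: acc = 20 + 13 = 33, returns 33.
Step 3: Second call: acc = 33 + 13 = 46, returns 46.
Step 4: result = 33 + 46 = 79

The answer is 79.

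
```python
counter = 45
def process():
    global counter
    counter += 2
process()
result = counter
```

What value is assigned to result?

Step 1: counter = 45 globally.
Step 2: process() modifies global counter: counter += 2 = 47.
Step 3: result = 47

The answer is 47.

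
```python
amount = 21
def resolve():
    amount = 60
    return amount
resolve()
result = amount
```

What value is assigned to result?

Step 1: amount = 21 globally.
Step 2: resolve() creates a LOCAL amount = 60 (no global keyword!).
Step 3: The global amount is unchanged. result = 21

The answer is 21.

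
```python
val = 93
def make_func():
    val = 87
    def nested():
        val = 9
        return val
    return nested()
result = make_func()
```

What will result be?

Step 1: Three scopes define val: global (93), make_func (87), nested (9).
Step 2: nested() has its own local val = 9, which shadows both enclosing and global.
Step 3: result = 9 (local wins in LEGB)

The answer is 9.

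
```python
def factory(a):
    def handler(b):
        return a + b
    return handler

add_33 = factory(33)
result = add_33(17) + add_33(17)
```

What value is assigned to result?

Step 1: add_33 captures a = 33.
Step 2: add_33(17) = 33 + 17 = 50, called twice.
Step 3: result = 50 + 50 = 100

The answer is 100.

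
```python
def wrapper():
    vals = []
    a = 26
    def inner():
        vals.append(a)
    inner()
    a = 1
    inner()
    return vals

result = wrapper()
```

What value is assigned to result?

Step 1: a = 26. inner() appends current a to vals.
Step 2: First inner(): appends 26. Then a = 1.
Step 3: Second inner(): appends 1 (closure sees updated a). result = [26, 1]

The answer is [26, 1].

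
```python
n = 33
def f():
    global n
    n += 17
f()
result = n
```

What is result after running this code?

Step 1: n = 33 globally.
Step 2: f() modifies global n: n += 17 = 50.
Step 3: result = 50

The answer is 50.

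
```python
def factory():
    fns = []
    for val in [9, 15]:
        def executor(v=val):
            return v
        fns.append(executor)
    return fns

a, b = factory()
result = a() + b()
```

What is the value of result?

Step 1: Default argument v=val captures val at each iteration.
Step 2: a() returns 9 (captured at first iteration), b() returns 15 (captured at second).
Step 3: result = 9 + 15 = 24

The answer is 24.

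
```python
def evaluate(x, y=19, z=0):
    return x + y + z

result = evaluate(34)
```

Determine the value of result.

Step 1: evaluate(34) uses defaults y = 19, z = 0.
Step 2: Returns 34 + 19 + 0 = 53.
Step 3: result = 53

The answer is 53.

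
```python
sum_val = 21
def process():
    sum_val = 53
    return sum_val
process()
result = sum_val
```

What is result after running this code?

Step 1: sum_val = 21 globally.
Step 2: process() creates a LOCAL sum_val = 53 (no global keyword!).
Step 3: The global sum_val is unchanged. result = 21

The answer is 21.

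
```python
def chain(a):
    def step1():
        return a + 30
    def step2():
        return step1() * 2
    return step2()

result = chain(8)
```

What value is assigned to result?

Step 1: chain(8) captures a = 8.
Step 2: step2() calls step1() which returns 8 + 30 = 38.
Step 3: step2() returns 38 * 2 = 76

The answer is 76.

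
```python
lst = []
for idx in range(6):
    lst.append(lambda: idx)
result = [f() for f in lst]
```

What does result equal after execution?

Step 1: All 6 lambdas share the same variable idx.
Step 2: After the loop, idx = 5.
Step 3: Each call returns 5. result = [5, 5, 5, 5, 5, 5]

The answer is [5, 5, 5, 5, 5, 5].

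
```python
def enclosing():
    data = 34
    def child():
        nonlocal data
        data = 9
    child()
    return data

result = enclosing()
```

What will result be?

Step 1: enclosing() sets data = 34.
Step 2: child() uses nonlocal to reassign data = 9.
Step 3: result = 9

The answer is 9.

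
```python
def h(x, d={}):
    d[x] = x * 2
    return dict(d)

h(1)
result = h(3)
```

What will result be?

Step 1: Mutable default dict is shared across calls.
Step 2: First call adds 1: 2. Second call adds 3: 6.
Step 3: result = {1: 2, 3: 6}

The answer is {1: 2, 3: 6}.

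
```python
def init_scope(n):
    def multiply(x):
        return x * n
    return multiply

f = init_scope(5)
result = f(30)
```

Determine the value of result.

Step 1: init_scope(5) returns multiply closure with n = 5.
Step 2: f(30) computes 30 * 5 = 150.
Step 3: result = 150

The answer is 150.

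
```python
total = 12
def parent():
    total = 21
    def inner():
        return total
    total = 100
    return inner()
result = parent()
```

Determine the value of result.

Step 1: parent() sets total = 21, then later total = 100.
Step 2: inner() is called after total is reassigned to 100. Closures capture variables by reference, not by value.
Step 3: result = 100

The answer is 100.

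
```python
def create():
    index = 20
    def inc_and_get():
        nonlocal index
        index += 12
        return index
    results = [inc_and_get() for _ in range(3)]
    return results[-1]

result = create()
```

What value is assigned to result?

Step 1: index = 20.
Step 2: Three calls to inc_and_get(), each adding 12.
Step 3: Last value = 20 + 12 * 3 = 56

The answer is 56.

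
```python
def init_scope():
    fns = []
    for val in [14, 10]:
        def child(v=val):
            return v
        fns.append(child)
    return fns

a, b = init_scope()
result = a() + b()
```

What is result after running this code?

Step 1: Default argument v=val captures val at each iteration.
Step 2: a() returns 14 (captured at first iteration), b() returns 10 (captured at second).
Step 3: result = 14 + 10 = 24

The answer is 24.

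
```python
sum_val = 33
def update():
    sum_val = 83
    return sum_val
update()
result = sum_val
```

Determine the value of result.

Step 1: Global sum_val = 33.
Step 2: update() creates local sum_val = 83 (shadow, not modification).
Step 3: After update() returns, global sum_val is unchanged. result = 33

The answer is 33.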